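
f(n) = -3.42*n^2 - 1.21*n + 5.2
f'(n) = -6.84*n - 1.21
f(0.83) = 1.84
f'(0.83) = -6.89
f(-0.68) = 4.44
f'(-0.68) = 3.44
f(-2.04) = -6.56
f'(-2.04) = 12.74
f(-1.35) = 0.60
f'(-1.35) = 8.02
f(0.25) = 4.68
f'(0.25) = -2.92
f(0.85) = 1.70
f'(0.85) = -7.02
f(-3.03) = -22.53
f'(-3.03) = 19.52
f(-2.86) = -19.31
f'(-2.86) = 18.35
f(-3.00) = -21.95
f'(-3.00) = 19.31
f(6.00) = -125.18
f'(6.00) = -42.25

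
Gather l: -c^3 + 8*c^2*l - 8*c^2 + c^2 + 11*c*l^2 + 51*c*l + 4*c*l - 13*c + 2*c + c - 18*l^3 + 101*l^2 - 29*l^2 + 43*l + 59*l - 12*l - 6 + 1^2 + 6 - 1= -c^3 - 7*c^2 - 10*c - 18*l^3 + l^2*(11*c + 72) + l*(8*c^2 + 55*c + 90)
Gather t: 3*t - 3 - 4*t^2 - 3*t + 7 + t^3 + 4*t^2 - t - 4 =t^3 - t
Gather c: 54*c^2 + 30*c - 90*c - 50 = 54*c^2 - 60*c - 50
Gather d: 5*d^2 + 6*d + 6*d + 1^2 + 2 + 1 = 5*d^2 + 12*d + 4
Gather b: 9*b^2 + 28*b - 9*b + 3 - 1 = 9*b^2 + 19*b + 2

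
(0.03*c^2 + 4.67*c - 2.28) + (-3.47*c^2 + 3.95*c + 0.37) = -3.44*c^2 + 8.62*c - 1.91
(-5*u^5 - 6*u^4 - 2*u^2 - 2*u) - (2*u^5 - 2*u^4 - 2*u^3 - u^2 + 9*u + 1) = -7*u^5 - 4*u^4 + 2*u^3 - u^2 - 11*u - 1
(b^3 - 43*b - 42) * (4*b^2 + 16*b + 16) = 4*b^5 + 16*b^4 - 156*b^3 - 856*b^2 - 1360*b - 672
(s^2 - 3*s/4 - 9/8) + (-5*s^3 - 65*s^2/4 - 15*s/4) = -5*s^3 - 61*s^2/4 - 9*s/2 - 9/8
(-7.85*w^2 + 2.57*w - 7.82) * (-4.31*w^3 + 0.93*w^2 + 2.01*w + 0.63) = 33.8335*w^5 - 18.3772*w^4 + 20.3158*w^3 - 7.0524*w^2 - 14.0991*w - 4.9266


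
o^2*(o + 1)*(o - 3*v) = o^4 - 3*o^3*v + o^3 - 3*o^2*v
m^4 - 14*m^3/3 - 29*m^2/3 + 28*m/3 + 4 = (m - 6)*(m - 1)*(m + 1/3)*(m + 2)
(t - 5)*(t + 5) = t^2 - 25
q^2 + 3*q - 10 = (q - 2)*(q + 5)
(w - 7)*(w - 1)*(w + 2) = w^3 - 6*w^2 - 9*w + 14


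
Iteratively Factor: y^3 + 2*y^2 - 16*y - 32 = (y - 4)*(y^2 + 6*y + 8) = (y - 4)*(y + 4)*(y + 2)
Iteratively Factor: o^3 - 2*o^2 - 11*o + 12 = (o - 1)*(o^2 - o - 12) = (o - 1)*(o + 3)*(o - 4)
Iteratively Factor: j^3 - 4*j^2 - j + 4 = (j - 4)*(j^2 - 1) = (j - 4)*(j + 1)*(j - 1)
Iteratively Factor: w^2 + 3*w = (w)*(w + 3)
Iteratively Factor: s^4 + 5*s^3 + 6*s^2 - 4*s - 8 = (s + 2)*(s^3 + 3*s^2 - 4) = (s - 1)*(s + 2)*(s^2 + 4*s + 4) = (s - 1)*(s + 2)^2*(s + 2)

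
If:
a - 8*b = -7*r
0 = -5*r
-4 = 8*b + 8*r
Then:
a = -4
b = -1/2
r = 0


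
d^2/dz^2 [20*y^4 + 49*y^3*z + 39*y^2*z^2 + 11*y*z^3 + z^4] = 78*y^2 + 66*y*z + 12*z^2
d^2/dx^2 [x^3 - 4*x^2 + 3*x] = 6*x - 8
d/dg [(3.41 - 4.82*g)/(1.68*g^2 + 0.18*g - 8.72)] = (8.0976*g^2 - 11.4576*g + 41.4166)/(2.8224*g^4 + 0.6048*g^3 - 29.2668*g^2 - 3.1392*g + 76.0384)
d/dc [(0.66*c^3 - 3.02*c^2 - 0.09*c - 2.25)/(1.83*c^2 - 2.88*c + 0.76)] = (1.2078*c^4 - 3.8016*c^3 + 10.3671*c^2 + 3.6446*c - 6.5484)/(3.3489*c^4 - 10.5408*c^3 + 11.076*c^2 - 4.3776*c + 0.5776)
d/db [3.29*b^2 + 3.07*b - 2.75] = 6.58*b + 3.07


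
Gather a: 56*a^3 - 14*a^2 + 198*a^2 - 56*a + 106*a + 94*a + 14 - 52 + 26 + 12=56*a^3 + 184*a^2 + 144*a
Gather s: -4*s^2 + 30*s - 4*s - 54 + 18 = -4*s^2 + 26*s - 36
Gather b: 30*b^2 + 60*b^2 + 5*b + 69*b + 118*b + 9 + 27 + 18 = 90*b^2 + 192*b + 54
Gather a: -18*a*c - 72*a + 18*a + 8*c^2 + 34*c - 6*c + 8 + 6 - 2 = a*(-18*c - 54) + 8*c^2 + 28*c + 12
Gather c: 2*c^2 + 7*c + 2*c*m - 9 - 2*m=2*c^2 + c*(2*m + 7) - 2*m - 9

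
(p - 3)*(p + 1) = p^2 - 2*p - 3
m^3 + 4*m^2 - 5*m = m*(m - 1)*(m + 5)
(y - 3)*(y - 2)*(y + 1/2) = y^3 - 9*y^2/2 + 7*y/2 + 3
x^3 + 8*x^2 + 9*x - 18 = (x - 1)*(x + 3)*(x + 6)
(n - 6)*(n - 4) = n^2 - 10*n + 24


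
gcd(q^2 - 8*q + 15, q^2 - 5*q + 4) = 1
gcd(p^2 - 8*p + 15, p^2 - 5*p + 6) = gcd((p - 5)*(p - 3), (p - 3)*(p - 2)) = p - 3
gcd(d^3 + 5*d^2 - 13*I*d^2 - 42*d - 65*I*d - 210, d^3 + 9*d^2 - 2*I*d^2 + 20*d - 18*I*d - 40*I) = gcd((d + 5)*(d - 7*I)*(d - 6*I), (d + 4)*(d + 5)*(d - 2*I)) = d + 5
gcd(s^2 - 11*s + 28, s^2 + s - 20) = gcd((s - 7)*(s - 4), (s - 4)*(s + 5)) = s - 4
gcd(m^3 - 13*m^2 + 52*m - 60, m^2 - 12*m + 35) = m - 5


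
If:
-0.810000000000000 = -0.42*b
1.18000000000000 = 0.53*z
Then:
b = 1.93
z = 2.23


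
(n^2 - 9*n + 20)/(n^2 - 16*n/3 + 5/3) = 3*(n - 4)/(3*n - 1)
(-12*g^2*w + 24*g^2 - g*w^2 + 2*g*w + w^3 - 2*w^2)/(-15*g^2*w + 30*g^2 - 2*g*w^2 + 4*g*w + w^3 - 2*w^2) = (-4*g + w)/(-5*g + w)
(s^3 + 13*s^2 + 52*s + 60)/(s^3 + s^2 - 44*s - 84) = (s + 5)/(s - 7)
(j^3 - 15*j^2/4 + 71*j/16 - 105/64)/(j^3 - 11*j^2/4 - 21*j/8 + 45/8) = (16*j^2 - 40*j + 21)/(8*(2*j^2 - 3*j - 9))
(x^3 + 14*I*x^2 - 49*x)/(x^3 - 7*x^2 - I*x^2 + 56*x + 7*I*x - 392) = x*(x + 7*I)/(x^2 - x*(7 + 8*I) + 56*I)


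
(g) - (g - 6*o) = 6*o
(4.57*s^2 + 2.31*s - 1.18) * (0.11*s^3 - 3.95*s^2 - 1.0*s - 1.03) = 0.5027*s^5 - 17.7974*s^4 - 13.8243*s^3 - 2.3561*s^2 - 1.1993*s + 1.2154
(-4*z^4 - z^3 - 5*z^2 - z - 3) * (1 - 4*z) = 16*z^5 + 19*z^3 - z^2 + 11*z - 3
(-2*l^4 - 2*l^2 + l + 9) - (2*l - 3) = -2*l^4 - 2*l^2 - l + 12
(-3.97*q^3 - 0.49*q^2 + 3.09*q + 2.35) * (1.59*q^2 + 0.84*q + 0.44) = -6.3123*q^5 - 4.1139*q^4 + 2.7547*q^3 + 6.1165*q^2 + 3.3336*q + 1.034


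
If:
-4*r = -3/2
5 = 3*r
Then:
No Solution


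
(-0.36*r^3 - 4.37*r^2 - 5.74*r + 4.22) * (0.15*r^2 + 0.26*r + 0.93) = -0.054*r^5 - 0.7491*r^4 - 2.332*r^3 - 4.9235*r^2 - 4.241*r + 3.9246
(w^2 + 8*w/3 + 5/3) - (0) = w^2 + 8*w/3 + 5/3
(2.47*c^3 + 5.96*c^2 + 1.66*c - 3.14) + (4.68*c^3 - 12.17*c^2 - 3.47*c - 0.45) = 7.15*c^3 - 6.21*c^2 - 1.81*c - 3.59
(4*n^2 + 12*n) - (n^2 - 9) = 3*n^2 + 12*n + 9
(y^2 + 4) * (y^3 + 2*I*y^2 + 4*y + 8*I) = y^5 + 2*I*y^4 + 8*y^3 + 16*I*y^2 + 16*y + 32*I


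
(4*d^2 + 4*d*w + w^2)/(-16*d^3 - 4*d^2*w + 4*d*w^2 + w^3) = (2*d + w)/(-8*d^2 + 2*d*w + w^2)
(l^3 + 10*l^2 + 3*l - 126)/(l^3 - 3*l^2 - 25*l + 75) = (l^2 + 13*l + 42)/(l^2 - 25)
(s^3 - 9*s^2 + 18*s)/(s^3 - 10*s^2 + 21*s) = (s - 6)/(s - 7)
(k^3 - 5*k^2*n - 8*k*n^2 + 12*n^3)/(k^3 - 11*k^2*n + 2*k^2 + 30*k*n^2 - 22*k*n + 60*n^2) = (k^2 + k*n - 2*n^2)/(k^2 - 5*k*n + 2*k - 10*n)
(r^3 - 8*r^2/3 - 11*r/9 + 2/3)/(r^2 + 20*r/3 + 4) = (r^2 - 10*r/3 + 1)/(r + 6)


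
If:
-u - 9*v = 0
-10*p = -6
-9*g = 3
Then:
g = -1/3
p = 3/5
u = -9*v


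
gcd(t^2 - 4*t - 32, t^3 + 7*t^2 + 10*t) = 1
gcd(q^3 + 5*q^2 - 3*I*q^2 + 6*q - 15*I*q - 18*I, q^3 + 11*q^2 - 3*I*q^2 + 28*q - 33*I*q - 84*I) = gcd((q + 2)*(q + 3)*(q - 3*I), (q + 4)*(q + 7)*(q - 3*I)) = q - 3*I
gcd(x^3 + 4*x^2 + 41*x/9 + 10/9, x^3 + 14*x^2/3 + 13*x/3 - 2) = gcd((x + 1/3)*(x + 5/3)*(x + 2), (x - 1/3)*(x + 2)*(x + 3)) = x + 2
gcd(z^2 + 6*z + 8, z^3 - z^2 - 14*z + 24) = z + 4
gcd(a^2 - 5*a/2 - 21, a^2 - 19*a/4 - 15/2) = a - 6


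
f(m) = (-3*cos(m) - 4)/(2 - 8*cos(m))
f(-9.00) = -0.14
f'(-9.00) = -0.18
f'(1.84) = 2.15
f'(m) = 3*sin(m)/(2 - 8*cos(m)) - 8*(-3*cos(m) - 4)*sin(m)/(2 - 8*cos(m))^2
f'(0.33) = 0.40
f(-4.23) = -0.46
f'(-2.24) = -0.61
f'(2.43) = 0.38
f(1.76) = -0.98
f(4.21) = -0.44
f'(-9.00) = -0.18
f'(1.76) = 3.04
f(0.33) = 1.23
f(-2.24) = -0.31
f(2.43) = -0.21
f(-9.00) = -0.14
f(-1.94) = -0.60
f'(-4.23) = 1.03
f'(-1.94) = -1.48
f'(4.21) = -0.97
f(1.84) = -0.78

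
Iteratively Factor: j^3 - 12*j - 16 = (j + 2)*(j^2 - 2*j - 8) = (j - 4)*(j + 2)*(j + 2)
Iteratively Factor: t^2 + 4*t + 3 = (t + 3)*(t + 1)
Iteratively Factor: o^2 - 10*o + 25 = (o - 5)*(o - 5)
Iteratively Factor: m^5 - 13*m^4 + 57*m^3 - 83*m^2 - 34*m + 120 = (m - 2)*(m^4 - 11*m^3 + 35*m^2 - 13*m - 60) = (m - 2)*(m + 1)*(m^3 - 12*m^2 + 47*m - 60) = (m - 4)*(m - 2)*(m + 1)*(m^2 - 8*m + 15) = (m - 4)*(m - 3)*(m - 2)*(m + 1)*(m - 5)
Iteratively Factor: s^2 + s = (s)*(s + 1)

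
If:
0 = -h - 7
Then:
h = -7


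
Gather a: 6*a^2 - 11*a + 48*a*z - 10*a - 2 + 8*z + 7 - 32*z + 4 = 6*a^2 + a*(48*z - 21) - 24*z + 9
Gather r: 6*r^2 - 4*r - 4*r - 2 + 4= 6*r^2 - 8*r + 2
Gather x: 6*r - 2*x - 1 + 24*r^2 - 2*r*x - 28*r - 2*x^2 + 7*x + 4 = 24*r^2 - 22*r - 2*x^2 + x*(5 - 2*r) + 3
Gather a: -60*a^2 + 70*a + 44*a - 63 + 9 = -60*a^2 + 114*a - 54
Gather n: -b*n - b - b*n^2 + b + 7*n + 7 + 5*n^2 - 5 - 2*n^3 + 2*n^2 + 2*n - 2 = -2*n^3 + n^2*(7 - b) + n*(9 - b)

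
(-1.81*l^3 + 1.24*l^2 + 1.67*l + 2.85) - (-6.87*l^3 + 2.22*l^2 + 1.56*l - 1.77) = 5.06*l^3 - 0.98*l^2 + 0.11*l + 4.62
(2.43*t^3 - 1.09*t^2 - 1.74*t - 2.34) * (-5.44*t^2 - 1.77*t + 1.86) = -13.2192*t^5 + 1.6285*t^4 + 15.9147*t^3 + 13.782*t^2 + 0.9054*t - 4.3524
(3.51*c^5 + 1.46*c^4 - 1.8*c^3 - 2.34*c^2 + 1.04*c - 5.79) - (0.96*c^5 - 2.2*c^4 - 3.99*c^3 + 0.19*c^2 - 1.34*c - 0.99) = 2.55*c^5 + 3.66*c^4 + 2.19*c^3 - 2.53*c^2 + 2.38*c - 4.8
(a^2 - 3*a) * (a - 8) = a^3 - 11*a^2 + 24*a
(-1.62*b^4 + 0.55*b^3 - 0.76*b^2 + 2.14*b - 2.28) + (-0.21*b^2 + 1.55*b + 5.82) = -1.62*b^4 + 0.55*b^3 - 0.97*b^2 + 3.69*b + 3.54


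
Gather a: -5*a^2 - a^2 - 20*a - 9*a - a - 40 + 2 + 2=-6*a^2 - 30*a - 36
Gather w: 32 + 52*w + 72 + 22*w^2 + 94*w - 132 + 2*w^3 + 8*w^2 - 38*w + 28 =2*w^3 + 30*w^2 + 108*w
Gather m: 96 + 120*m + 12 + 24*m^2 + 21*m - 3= 24*m^2 + 141*m + 105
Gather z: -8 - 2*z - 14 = -2*z - 22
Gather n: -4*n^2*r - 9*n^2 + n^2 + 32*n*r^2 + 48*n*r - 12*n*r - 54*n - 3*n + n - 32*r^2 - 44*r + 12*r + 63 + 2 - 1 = n^2*(-4*r - 8) + n*(32*r^2 + 36*r - 56) - 32*r^2 - 32*r + 64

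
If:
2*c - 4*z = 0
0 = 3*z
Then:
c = 0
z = 0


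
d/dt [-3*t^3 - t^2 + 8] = t*(-9*t - 2)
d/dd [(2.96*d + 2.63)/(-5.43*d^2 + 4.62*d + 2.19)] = (16.0728*d^2 + 28.5618*d - 5.6682)/(29.4849*d^4 - 50.1732*d^3 - 2.439*d^2 + 20.2356*d + 4.7961)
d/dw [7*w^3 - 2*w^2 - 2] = w*(21*w - 4)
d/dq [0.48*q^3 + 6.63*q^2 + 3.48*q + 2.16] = 1.44*q^2 + 13.26*q + 3.48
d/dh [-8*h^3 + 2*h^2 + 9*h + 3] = -24*h^2 + 4*h + 9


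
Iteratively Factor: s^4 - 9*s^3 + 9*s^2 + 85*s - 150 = (s - 2)*(s^3 - 7*s^2 - 5*s + 75) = (s - 5)*(s - 2)*(s^2 - 2*s - 15) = (s - 5)^2*(s - 2)*(s + 3)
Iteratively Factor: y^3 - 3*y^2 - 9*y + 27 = (y - 3)*(y^2 - 9) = (y - 3)*(y + 3)*(y - 3)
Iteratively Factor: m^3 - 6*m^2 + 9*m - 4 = (m - 1)*(m^2 - 5*m + 4) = (m - 1)^2*(m - 4)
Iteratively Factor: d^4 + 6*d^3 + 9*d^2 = (d + 3)*(d^3 + 3*d^2) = d*(d + 3)*(d^2 + 3*d) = d^2*(d + 3)*(d + 3)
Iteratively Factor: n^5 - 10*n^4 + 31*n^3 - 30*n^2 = (n)*(n^4 - 10*n^3 + 31*n^2 - 30*n) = n*(n - 2)*(n^3 - 8*n^2 + 15*n) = n*(n - 3)*(n - 2)*(n^2 - 5*n) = n^2*(n - 3)*(n - 2)*(n - 5)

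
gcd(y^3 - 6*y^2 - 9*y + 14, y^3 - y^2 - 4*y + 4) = y^2 + y - 2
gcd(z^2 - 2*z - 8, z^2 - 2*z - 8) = z^2 - 2*z - 8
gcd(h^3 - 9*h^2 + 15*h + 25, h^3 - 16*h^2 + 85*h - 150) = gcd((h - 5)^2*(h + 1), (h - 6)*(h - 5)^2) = h^2 - 10*h + 25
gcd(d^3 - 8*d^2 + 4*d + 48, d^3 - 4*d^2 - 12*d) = d^2 - 4*d - 12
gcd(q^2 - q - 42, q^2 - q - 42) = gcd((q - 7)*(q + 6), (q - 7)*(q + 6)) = q^2 - q - 42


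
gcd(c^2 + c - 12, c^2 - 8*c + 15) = c - 3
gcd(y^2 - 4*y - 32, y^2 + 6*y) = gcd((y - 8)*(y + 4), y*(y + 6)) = 1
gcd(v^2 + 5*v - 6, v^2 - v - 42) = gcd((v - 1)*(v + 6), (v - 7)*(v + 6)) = v + 6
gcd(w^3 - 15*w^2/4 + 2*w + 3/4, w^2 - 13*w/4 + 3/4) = w - 3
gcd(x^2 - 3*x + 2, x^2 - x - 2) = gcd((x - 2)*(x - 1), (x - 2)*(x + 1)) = x - 2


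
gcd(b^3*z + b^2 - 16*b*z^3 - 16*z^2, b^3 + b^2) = 1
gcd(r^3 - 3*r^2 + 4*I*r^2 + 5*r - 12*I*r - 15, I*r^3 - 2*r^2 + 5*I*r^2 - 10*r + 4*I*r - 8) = 1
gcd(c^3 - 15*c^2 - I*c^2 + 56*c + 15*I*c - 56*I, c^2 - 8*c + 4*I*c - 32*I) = c - 8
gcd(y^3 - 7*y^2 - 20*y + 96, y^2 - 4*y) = 1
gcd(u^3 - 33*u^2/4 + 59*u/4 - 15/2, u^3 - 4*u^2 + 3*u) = u - 1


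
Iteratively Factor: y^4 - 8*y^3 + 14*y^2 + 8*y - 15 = (y - 3)*(y^3 - 5*y^2 - y + 5) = (y - 5)*(y - 3)*(y^2 - 1) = (y - 5)*(y - 3)*(y + 1)*(y - 1)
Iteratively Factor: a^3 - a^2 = (a)*(a^2 - a) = a^2*(a - 1)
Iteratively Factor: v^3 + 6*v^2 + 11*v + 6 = (v + 3)*(v^2 + 3*v + 2) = (v + 1)*(v + 3)*(v + 2)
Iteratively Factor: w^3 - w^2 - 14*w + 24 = (w - 2)*(w^2 + w - 12) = (w - 3)*(w - 2)*(w + 4)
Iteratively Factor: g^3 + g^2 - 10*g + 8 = (g + 4)*(g^2 - 3*g + 2) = (g - 1)*(g + 4)*(g - 2)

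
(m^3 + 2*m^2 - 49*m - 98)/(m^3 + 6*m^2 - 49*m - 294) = (m + 2)/(m + 6)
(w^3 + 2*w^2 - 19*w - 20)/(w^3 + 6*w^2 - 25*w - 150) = (w^2 - 3*w - 4)/(w^2 + w - 30)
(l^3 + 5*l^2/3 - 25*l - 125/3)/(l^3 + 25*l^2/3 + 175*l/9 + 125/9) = 3*(l - 5)/(3*l + 5)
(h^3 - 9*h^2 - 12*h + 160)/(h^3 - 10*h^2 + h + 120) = (h + 4)/(h + 3)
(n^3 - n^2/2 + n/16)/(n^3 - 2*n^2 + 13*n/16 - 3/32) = 2*n/(2*n - 3)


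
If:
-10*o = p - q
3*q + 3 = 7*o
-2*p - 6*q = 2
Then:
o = -9/2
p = 67/2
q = -23/2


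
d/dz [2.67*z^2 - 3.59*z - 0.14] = 5.34*z - 3.59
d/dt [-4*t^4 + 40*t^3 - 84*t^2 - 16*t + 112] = -16*t^3 + 120*t^2 - 168*t - 16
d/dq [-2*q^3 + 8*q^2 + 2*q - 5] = -6*q^2 + 16*q + 2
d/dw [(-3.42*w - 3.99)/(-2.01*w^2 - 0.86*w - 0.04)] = (6.8742*w^2 + 2.9412*w - (3.42*w + 3.99)*(4.02*w + 0.86) + 0.1368)/(2.01*w^2 + 0.86*w + 0.04)^2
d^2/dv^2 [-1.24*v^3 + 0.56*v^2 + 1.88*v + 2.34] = 1.12 - 7.44*v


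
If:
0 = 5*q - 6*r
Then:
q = 6*r/5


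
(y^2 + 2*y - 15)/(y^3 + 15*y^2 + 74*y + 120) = (y - 3)/(y^2 + 10*y + 24)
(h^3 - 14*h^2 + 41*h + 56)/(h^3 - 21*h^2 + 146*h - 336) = (h + 1)/(h - 6)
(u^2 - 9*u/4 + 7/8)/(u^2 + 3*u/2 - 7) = (8*u^2 - 18*u + 7)/(4*(2*u^2 + 3*u - 14))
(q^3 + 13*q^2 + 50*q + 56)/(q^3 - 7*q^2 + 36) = (q^2 + 11*q + 28)/(q^2 - 9*q + 18)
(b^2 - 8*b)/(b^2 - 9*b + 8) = b/(b - 1)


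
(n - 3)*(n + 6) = n^2 + 3*n - 18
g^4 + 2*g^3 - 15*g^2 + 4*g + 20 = (g - 2)^2*(g + 1)*(g + 5)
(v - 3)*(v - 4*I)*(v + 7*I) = v^3 - 3*v^2 + 3*I*v^2 + 28*v - 9*I*v - 84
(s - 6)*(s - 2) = s^2 - 8*s + 12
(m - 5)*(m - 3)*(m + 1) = m^3 - 7*m^2 + 7*m + 15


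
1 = 1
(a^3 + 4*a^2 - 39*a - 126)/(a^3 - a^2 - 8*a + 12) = (a^2 + a - 42)/(a^2 - 4*a + 4)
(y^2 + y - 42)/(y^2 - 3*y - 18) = (y + 7)/(y + 3)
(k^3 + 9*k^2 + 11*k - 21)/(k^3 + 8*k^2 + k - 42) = (k - 1)/(k - 2)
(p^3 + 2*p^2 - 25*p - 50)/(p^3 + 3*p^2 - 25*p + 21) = (p^3 + 2*p^2 - 25*p - 50)/(p^3 + 3*p^2 - 25*p + 21)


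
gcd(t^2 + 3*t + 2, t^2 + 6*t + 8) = t + 2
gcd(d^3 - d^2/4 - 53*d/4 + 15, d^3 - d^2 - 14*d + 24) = d^2 + d - 12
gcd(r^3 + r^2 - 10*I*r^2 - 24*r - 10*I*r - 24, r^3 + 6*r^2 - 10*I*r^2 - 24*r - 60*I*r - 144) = r^2 - 10*I*r - 24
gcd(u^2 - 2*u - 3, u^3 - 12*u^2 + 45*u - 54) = u - 3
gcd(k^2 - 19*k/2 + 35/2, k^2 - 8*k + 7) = k - 7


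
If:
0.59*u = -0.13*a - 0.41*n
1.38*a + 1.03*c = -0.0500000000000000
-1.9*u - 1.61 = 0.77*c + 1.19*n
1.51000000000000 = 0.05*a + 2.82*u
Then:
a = 1.18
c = -1.64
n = -1.12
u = 0.51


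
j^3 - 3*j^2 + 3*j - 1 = (j - 1)^3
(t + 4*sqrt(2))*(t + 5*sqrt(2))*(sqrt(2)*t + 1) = sqrt(2)*t^3 + 19*t^2 + 49*sqrt(2)*t + 40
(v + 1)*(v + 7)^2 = v^3 + 15*v^2 + 63*v + 49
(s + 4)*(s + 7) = s^2 + 11*s + 28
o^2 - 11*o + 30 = (o - 6)*(o - 5)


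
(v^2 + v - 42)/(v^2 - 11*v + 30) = (v + 7)/(v - 5)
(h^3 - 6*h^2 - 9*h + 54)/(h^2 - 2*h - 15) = (h^2 - 9*h + 18)/(h - 5)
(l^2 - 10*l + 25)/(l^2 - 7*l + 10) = (l - 5)/(l - 2)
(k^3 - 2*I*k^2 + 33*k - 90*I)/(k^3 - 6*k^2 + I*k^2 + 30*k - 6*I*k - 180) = (k - 3*I)/(k - 6)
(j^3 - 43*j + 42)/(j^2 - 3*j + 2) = (j^2 + j - 42)/(j - 2)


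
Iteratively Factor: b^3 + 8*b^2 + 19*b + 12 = (b + 4)*(b^2 + 4*b + 3) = (b + 3)*(b + 4)*(b + 1)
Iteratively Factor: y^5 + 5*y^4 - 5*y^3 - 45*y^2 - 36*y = (y - 3)*(y^4 + 8*y^3 + 19*y^2 + 12*y) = (y - 3)*(y + 1)*(y^3 + 7*y^2 + 12*y) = (y - 3)*(y + 1)*(y + 3)*(y^2 + 4*y) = (y - 3)*(y + 1)*(y + 3)*(y + 4)*(y)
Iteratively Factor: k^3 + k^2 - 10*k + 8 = (k - 1)*(k^2 + 2*k - 8) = (k - 2)*(k - 1)*(k + 4)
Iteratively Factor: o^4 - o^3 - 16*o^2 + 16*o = (o)*(o^3 - o^2 - 16*o + 16) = o*(o - 4)*(o^2 + 3*o - 4) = o*(o - 4)*(o + 4)*(o - 1)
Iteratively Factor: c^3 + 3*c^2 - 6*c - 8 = (c + 1)*(c^2 + 2*c - 8) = (c - 2)*(c + 1)*(c + 4)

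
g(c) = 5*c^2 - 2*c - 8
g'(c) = 10*c - 2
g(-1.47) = 5.74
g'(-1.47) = -16.70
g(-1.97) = 15.34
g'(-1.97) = -21.70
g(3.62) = 50.28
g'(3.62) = 34.20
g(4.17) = 70.60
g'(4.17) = 39.70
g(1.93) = 6.76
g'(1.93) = 17.30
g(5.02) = 107.96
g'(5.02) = 48.20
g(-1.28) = 2.75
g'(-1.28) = -14.80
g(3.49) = 45.92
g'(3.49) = 32.90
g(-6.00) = 184.00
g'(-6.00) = -62.00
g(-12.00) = 736.00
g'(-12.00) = -122.00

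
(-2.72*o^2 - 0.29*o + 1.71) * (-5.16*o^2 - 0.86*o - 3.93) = 14.0352*o^4 + 3.8356*o^3 + 2.1154*o^2 - 0.3309*o - 6.7203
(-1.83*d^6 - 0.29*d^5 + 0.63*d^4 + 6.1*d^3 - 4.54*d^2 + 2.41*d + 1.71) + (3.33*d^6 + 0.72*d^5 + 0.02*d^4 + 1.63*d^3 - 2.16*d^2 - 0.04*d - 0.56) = 1.5*d^6 + 0.43*d^5 + 0.65*d^4 + 7.73*d^3 - 6.7*d^2 + 2.37*d + 1.15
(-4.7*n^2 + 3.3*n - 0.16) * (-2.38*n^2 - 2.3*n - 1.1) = 11.186*n^4 + 2.956*n^3 - 2.0392*n^2 - 3.262*n + 0.176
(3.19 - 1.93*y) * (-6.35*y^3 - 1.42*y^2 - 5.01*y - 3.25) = 12.2555*y^4 - 17.5159*y^3 + 5.1395*y^2 - 9.7094*y - 10.3675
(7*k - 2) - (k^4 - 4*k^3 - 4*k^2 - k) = -k^4 + 4*k^3 + 4*k^2 + 8*k - 2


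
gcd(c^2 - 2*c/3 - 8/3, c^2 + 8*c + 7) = 1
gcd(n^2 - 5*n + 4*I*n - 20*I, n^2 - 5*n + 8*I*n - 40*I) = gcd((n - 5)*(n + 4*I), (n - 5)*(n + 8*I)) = n - 5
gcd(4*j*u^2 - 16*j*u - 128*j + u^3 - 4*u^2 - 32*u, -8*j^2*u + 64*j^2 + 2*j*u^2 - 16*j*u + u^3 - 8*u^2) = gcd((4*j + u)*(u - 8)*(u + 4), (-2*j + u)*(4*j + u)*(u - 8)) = 4*j*u - 32*j + u^2 - 8*u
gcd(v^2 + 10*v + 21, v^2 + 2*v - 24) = 1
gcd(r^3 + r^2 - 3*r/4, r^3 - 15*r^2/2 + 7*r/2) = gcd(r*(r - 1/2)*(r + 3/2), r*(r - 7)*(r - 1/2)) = r^2 - r/2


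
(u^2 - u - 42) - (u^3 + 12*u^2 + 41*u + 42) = -u^3 - 11*u^2 - 42*u - 84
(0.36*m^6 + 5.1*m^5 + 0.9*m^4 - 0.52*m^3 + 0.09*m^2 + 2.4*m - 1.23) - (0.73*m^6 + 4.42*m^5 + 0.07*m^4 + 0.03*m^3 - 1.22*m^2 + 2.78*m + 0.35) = -0.37*m^6 + 0.68*m^5 + 0.83*m^4 - 0.55*m^3 + 1.31*m^2 - 0.38*m - 1.58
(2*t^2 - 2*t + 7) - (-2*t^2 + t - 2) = 4*t^2 - 3*t + 9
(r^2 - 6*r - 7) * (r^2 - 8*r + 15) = r^4 - 14*r^3 + 56*r^2 - 34*r - 105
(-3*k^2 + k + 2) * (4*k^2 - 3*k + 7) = -12*k^4 + 13*k^3 - 16*k^2 + k + 14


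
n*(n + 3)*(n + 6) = n^3 + 9*n^2 + 18*n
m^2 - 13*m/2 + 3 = (m - 6)*(m - 1/2)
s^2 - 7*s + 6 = (s - 6)*(s - 1)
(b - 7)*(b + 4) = b^2 - 3*b - 28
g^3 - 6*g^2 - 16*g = g*(g - 8)*(g + 2)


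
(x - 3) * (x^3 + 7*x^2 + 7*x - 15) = x^4 + 4*x^3 - 14*x^2 - 36*x + 45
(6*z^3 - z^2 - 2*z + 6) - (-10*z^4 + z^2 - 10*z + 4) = 10*z^4 + 6*z^3 - 2*z^2 + 8*z + 2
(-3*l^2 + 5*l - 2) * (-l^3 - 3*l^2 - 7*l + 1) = 3*l^5 + 4*l^4 + 8*l^3 - 32*l^2 + 19*l - 2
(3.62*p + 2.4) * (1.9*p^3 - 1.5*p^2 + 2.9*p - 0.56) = 6.878*p^4 - 0.87*p^3 + 6.898*p^2 + 4.9328*p - 1.344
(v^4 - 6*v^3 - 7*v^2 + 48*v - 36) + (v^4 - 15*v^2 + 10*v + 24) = 2*v^4 - 6*v^3 - 22*v^2 + 58*v - 12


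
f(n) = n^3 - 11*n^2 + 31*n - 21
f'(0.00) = 31.00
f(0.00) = -21.00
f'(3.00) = -8.00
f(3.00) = 0.00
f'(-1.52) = 71.37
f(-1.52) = -97.05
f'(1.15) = 9.67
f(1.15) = 1.62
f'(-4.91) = 211.34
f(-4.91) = -556.77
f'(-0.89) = 52.96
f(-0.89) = -58.01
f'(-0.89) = 52.96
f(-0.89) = -58.01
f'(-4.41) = 186.36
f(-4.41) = -457.41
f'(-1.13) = 59.69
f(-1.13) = -71.52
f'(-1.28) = 64.08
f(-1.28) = -80.80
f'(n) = 3*n^2 - 22*n + 31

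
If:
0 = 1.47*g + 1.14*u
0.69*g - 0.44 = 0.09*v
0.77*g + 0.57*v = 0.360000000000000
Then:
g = 0.61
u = -0.79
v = -0.20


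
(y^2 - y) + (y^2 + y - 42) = 2*y^2 - 42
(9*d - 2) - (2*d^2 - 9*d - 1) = -2*d^2 + 18*d - 1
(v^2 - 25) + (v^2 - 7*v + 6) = 2*v^2 - 7*v - 19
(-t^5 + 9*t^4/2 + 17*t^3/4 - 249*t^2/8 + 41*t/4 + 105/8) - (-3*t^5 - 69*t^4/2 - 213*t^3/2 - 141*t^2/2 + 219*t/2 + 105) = 2*t^5 + 39*t^4 + 443*t^3/4 + 315*t^2/8 - 397*t/4 - 735/8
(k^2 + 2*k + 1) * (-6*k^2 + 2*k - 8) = -6*k^4 - 10*k^3 - 10*k^2 - 14*k - 8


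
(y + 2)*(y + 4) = y^2 + 6*y + 8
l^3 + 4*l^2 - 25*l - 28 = (l - 4)*(l + 1)*(l + 7)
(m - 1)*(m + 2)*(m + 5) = m^3 + 6*m^2 + 3*m - 10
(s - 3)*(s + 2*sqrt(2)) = s^2 - 3*s + 2*sqrt(2)*s - 6*sqrt(2)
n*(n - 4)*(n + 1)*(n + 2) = n^4 - n^3 - 10*n^2 - 8*n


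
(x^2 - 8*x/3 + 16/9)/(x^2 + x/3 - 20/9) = (3*x - 4)/(3*x + 5)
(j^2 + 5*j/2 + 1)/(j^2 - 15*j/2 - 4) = (j + 2)/(j - 8)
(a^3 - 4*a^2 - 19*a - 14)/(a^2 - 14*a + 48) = (a^3 - 4*a^2 - 19*a - 14)/(a^2 - 14*a + 48)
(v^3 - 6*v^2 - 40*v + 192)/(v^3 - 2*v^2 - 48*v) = (v - 4)/v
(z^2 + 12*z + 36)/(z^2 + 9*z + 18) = (z + 6)/(z + 3)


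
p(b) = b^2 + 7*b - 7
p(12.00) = 221.00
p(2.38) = 15.32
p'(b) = 2*b + 7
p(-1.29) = -14.37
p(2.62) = 18.20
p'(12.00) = 31.00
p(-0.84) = -12.17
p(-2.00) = -17.00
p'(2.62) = 12.24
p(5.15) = 55.57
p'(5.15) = 17.30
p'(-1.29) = 4.42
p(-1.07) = -13.35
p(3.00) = 23.00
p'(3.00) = 13.00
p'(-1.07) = 4.86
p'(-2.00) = 3.00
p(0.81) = -0.67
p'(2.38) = 11.76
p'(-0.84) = 5.32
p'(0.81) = 8.62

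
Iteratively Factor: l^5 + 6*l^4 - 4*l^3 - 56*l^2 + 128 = (l + 2)*(l^4 + 4*l^3 - 12*l^2 - 32*l + 64) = (l - 2)*(l + 2)*(l^3 + 6*l^2 - 32) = (l - 2)^2*(l + 2)*(l^2 + 8*l + 16) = (l - 2)^2*(l + 2)*(l + 4)*(l + 4)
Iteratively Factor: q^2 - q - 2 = (q + 1)*(q - 2)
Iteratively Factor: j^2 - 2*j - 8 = (j + 2)*(j - 4)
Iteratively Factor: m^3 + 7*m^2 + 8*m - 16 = (m + 4)*(m^2 + 3*m - 4) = (m + 4)^2*(m - 1)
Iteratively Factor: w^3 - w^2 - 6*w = (w + 2)*(w^2 - 3*w) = (w - 3)*(w + 2)*(w)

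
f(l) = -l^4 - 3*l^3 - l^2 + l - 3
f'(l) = -4*l^3 - 9*l^2 - 2*l + 1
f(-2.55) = -4.59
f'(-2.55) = 13.90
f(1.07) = -8.06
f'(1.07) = -16.34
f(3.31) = -239.48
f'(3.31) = -249.28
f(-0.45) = -3.42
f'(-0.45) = 0.44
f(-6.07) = -732.52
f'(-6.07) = 576.13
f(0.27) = -2.87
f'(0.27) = -0.27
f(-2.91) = -12.16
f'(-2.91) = 29.18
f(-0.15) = -3.16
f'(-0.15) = 1.11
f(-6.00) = -693.00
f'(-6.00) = 553.00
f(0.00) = -3.00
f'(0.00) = 1.00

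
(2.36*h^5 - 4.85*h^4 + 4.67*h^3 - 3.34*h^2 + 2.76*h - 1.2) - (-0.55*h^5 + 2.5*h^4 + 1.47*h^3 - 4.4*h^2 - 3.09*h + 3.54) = 2.91*h^5 - 7.35*h^4 + 3.2*h^3 + 1.06*h^2 + 5.85*h - 4.74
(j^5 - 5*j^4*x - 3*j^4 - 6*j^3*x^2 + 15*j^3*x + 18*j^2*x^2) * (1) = j^5 - 5*j^4*x - 3*j^4 - 6*j^3*x^2 + 15*j^3*x + 18*j^2*x^2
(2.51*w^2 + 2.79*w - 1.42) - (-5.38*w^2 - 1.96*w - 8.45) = 7.89*w^2 + 4.75*w + 7.03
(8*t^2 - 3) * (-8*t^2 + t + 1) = -64*t^4 + 8*t^3 + 32*t^2 - 3*t - 3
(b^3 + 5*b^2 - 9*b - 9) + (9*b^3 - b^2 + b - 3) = 10*b^3 + 4*b^2 - 8*b - 12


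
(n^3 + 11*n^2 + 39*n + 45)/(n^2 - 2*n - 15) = (n^2 + 8*n + 15)/(n - 5)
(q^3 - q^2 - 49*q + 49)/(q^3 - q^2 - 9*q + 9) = (q^2 - 49)/(q^2 - 9)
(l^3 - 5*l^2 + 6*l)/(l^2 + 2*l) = (l^2 - 5*l + 6)/(l + 2)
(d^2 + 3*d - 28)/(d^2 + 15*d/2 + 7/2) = 2*(d - 4)/(2*d + 1)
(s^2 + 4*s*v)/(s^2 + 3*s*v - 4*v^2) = s/(s - v)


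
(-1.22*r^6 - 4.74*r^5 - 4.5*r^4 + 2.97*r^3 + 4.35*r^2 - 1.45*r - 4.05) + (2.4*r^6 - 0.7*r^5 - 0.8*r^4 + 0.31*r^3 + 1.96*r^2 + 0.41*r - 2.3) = 1.18*r^6 - 5.44*r^5 - 5.3*r^4 + 3.28*r^3 + 6.31*r^2 - 1.04*r - 6.35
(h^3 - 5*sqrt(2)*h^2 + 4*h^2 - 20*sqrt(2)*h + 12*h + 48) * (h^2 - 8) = h^5 - 5*sqrt(2)*h^4 + 4*h^4 - 20*sqrt(2)*h^3 + 4*h^3 + 16*h^2 + 40*sqrt(2)*h^2 - 96*h + 160*sqrt(2)*h - 384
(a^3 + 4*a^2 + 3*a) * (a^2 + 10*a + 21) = a^5 + 14*a^4 + 64*a^3 + 114*a^2 + 63*a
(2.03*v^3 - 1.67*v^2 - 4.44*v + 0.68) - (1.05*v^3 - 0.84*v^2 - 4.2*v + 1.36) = 0.98*v^3 - 0.83*v^2 - 0.24*v - 0.68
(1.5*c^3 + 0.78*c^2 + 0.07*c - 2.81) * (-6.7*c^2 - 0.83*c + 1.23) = -10.05*c^5 - 6.471*c^4 + 0.7286*c^3 + 19.7283*c^2 + 2.4184*c - 3.4563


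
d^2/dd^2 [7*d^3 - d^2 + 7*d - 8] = 42*d - 2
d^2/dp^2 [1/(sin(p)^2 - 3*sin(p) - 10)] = (-4*sin(p)^4 + 9*sin(p)^3 - 43*sin(p)^2 + 12*sin(p) + 38)/((sin(p) - 5)^3*(sin(p) + 2)^3)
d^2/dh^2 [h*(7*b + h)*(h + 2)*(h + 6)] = 42*b*h + 112*b + 12*h^2 + 48*h + 24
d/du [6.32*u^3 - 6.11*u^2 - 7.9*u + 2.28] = 18.96*u^2 - 12.22*u - 7.9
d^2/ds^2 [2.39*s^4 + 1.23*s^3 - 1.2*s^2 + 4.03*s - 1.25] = 28.68*s^2 + 7.38*s - 2.4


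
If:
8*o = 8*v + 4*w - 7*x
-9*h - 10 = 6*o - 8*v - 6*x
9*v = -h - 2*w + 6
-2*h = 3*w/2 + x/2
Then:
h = 1339*x/500 - 234/125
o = 196/125 - 2257*x/1000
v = 57*x/100 + 8/25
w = 312/125 - 488*x/125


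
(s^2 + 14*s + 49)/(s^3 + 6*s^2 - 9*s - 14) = (s + 7)/(s^2 - s - 2)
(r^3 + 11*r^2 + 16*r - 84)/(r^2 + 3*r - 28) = (r^2 + 4*r - 12)/(r - 4)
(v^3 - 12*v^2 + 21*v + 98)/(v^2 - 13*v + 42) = (v^2 - 5*v - 14)/(v - 6)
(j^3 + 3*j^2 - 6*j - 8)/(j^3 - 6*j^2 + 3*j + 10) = (j + 4)/(j - 5)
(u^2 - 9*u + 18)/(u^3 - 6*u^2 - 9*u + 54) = 1/(u + 3)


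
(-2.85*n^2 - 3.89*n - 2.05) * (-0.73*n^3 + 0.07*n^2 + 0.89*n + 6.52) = 2.0805*n^5 + 2.6402*n^4 - 1.3123*n^3 - 22.1876*n^2 - 27.1873*n - 13.366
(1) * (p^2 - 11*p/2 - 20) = p^2 - 11*p/2 - 20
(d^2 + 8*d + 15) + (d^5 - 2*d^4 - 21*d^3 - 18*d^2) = d^5 - 2*d^4 - 21*d^3 - 17*d^2 + 8*d + 15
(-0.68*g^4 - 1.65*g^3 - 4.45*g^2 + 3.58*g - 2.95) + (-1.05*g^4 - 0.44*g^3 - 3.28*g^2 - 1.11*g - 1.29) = -1.73*g^4 - 2.09*g^3 - 7.73*g^2 + 2.47*g - 4.24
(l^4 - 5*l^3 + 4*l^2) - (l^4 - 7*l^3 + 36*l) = 2*l^3 + 4*l^2 - 36*l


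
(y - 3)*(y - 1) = y^2 - 4*y + 3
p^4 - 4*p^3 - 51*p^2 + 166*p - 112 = (p - 8)*(p - 2)*(p - 1)*(p + 7)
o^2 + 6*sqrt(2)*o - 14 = (o - sqrt(2))*(o + 7*sqrt(2))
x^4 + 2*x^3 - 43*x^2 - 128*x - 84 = (x - 7)*(x + 1)*(x + 2)*(x + 6)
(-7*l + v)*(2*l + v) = -14*l^2 - 5*l*v + v^2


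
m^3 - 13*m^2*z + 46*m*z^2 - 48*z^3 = (m - 8*z)*(m - 3*z)*(m - 2*z)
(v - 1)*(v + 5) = v^2 + 4*v - 5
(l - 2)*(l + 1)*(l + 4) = l^3 + 3*l^2 - 6*l - 8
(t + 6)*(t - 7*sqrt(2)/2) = t^2 - 7*sqrt(2)*t/2 + 6*t - 21*sqrt(2)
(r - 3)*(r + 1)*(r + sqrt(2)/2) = r^3 - 2*r^2 + sqrt(2)*r^2/2 - 3*r - sqrt(2)*r - 3*sqrt(2)/2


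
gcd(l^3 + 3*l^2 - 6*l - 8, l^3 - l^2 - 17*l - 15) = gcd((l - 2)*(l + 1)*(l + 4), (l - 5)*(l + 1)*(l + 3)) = l + 1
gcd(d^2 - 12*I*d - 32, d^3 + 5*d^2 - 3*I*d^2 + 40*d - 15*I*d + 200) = d - 8*I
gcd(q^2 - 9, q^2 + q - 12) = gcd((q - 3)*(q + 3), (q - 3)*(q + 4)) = q - 3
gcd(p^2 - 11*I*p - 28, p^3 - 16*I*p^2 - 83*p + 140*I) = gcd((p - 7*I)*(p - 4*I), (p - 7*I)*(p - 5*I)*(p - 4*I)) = p^2 - 11*I*p - 28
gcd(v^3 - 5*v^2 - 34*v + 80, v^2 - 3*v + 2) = v - 2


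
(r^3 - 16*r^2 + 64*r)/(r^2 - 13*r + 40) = r*(r - 8)/(r - 5)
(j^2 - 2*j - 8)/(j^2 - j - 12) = (j + 2)/(j + 3)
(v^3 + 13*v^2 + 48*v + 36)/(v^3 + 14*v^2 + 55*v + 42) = (v + 6)/(v + 7)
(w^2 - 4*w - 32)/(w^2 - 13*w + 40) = (w + 4)/(w - 5)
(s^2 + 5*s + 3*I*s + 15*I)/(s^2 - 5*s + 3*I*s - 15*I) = (s + 5)/(s - 5)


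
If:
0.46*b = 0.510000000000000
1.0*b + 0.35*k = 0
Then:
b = 1.11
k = -3.17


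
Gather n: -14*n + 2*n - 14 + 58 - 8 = 36 - 12*n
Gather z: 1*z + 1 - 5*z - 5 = -4*z - 4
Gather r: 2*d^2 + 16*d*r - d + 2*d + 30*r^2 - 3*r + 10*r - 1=2*d^2 + d + 30*r^2 + r*(16*d + 7) - 1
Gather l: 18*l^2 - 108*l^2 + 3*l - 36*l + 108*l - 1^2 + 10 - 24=-90*l^2 + 75*l - 15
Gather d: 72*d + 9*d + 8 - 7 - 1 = 81*d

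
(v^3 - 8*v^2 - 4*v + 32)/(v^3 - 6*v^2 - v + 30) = (v^2 - 10*v + 16)/(v^2 - 8*v + 15)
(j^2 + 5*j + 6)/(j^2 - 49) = (j^2 + 5*j + 6)/(j^2 - 49)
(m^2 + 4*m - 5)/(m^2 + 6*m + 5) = (m - 1)/(m + 1)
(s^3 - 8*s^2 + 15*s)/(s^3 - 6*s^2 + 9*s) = (s - 5)/(s - 3)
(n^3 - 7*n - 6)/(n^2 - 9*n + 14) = (n^3 - 7*n - 6)/(n^2 - 9*n + 14)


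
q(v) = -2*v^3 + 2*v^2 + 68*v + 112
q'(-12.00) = -844.00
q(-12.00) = 3040.00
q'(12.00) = -748.00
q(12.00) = -2240.00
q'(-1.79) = 41.62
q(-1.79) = 8.16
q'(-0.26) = 66.55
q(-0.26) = 94.49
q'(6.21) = -138.54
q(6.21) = 132.44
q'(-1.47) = 49.15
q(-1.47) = 22.71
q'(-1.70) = 43.86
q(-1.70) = 12.01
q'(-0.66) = 62.75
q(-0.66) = 68.57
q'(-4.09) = -48.73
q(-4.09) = 4.17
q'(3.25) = 17.62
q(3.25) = 285.47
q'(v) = -6*v^2 + 4*v + 68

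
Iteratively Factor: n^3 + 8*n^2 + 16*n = (n + 4)*(n^2 + 4*n) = n*(n + 4)*(n + 4)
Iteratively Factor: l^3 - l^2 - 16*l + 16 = (l - 4)*(l^2 + 3*l - 4) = (l - 4)*(l - 1)*(l + 4)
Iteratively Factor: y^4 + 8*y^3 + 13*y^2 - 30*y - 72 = (y + 3)*(y^3 + 5*y^2 - 2*y - 24) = (y - 2)*(y + 3)*(y^2 + 7*y + 12) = (y - 2)*(y + 3)^2*(y + 4)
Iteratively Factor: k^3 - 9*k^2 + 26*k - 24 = (k - 2)*(k^2 - 7*k + 12) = (k - 3)*(k - 2)*(k - 4)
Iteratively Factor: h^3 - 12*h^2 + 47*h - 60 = (h - 5)*(h^2 - 7*h + 12) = (h - 5)*(h - 4)*(h - 3)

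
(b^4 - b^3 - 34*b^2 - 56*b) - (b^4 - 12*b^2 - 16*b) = -b^3 - 22*b^2 - 40*b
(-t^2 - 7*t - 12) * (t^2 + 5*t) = -t^4 - 12*t^3 - 47*t^2 - 60*t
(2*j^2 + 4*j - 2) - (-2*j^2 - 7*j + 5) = 4*j^2 + 11*j - 7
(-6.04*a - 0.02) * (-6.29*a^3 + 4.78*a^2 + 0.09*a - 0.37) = 37.9916*a^4 - 28.7454*a^3 - 0.6392*a^2 + 2.233*a + 0.0074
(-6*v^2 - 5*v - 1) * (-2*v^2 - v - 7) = 12*v^4 + 16*v^3 + 49*v^2 + 36*v + 7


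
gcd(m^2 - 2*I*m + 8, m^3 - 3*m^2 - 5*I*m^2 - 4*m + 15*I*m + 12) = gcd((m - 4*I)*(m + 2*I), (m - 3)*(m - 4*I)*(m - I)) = m - 4*I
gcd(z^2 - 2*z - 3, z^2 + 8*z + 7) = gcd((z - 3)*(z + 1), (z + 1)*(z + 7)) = z + 1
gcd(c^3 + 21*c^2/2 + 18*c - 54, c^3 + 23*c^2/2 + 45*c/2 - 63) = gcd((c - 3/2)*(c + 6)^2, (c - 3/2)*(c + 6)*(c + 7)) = c^2 + 9*c/2 - 9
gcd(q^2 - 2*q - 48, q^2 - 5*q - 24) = q - 8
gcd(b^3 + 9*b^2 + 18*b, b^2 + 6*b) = b^2 + 6*b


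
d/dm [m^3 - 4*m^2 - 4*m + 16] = 3*m^2 - 8*m - 4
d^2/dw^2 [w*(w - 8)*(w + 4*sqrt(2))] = 6*w - 16 + 8*sqrt(2)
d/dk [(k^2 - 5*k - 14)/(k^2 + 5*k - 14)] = 10*(k^2 + 14)/(k^4 + 10*k^3 - 3*k^2 - 140*k + 196)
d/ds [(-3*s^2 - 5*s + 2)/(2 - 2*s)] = 3*(s^2 - 2*s - 1)/(2*(s^2 - 2*s + 1))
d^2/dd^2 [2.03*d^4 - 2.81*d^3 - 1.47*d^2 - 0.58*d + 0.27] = 24.36*d^2 - 16.86*d - 2.94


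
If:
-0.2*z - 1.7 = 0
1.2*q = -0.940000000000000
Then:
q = -0.78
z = -8.50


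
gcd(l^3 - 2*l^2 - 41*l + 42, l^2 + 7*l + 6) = l + 6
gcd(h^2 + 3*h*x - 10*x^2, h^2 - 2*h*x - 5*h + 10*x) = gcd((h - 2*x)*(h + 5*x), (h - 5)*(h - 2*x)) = -h + 2*x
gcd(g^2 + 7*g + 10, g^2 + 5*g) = g + 5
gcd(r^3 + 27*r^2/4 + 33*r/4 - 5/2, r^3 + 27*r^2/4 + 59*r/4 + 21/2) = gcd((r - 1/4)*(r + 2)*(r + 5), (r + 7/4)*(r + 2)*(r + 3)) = r + 2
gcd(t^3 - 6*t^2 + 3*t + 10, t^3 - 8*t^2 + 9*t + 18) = t + 1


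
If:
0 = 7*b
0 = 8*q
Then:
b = 0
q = 0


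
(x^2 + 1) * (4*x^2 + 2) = 4*x^4 + 6*x^2 + 2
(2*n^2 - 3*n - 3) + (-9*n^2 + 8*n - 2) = -7*n^2 + 5*n - 5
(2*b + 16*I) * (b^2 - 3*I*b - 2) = 2*b^3 + 10*I*b^2 + 44*b - 32*I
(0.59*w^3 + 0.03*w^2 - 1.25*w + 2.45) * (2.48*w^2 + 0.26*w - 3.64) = 1.4632*w^5 + 0.2278*w^4 - 5.2398*w^3 + 5.6418*w^2 + 5.187*w - 8.918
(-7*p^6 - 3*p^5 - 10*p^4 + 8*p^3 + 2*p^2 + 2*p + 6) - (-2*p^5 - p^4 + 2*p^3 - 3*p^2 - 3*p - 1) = -7*p^6 - p^5 - 9*p^4 + 6*p^3 + 5*p^2 + 5*p + 7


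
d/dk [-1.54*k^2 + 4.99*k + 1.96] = 4.99 - 3.08*k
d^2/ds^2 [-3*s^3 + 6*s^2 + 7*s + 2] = 12 - 18*s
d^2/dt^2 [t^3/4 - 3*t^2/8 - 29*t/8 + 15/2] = 3*t/2 - 3/4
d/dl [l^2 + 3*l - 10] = 2*l + 3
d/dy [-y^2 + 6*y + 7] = 6 - 2*y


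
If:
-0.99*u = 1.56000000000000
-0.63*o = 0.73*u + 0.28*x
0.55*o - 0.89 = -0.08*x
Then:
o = 1.52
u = -1.58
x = 0.69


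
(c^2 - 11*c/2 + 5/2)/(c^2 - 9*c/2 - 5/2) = (2*c - 1)/(2*c + 1)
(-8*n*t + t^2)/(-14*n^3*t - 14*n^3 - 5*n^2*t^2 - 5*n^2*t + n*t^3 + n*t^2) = t*(8*n - t)/(n*(14*n^2*t + 14*n^2 + 5*n*t^2 + 5*n*t - t^3 - t^2))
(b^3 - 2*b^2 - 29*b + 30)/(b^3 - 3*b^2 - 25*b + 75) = (b^2 - 7*b + 6)/(b^2 - 8*b + 15)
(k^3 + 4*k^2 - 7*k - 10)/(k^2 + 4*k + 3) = (k^2 + 3*k - 10)/(k + 3)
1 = 1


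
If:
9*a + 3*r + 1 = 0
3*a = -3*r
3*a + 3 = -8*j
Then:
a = -1/6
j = -5/16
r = 1/6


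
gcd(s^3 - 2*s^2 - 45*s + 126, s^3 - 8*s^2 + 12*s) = s - 6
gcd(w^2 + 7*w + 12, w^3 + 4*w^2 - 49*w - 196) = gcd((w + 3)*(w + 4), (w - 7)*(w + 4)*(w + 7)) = w + 4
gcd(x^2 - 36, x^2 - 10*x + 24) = x - 6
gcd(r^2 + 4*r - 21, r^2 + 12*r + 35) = r + 7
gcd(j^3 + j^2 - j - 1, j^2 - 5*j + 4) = j - 1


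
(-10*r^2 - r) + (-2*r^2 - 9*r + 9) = -12*r^2 - 10*r + 9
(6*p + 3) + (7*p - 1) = 13*p + 2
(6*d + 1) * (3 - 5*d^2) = -30*d^3 - 5*d^2 + 18*d + 3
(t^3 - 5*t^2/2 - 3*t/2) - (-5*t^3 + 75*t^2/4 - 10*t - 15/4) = 6*t^3 - 85*t^2/4 + 17*t/2 + 15/4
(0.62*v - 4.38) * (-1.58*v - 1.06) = -0.9796*v^2 + 6.2632*v + 4.6428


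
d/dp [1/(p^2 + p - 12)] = (-2*p - 1)/(p^2 + p - 12)^2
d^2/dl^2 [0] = 0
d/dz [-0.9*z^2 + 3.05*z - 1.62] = 3.05 - 1.8*z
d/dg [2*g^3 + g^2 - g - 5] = 6*g^2 + 2*g - 1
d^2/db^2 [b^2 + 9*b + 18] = 2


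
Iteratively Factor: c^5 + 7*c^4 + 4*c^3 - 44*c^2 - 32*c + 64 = (c - 1)*(c^4 + 8*c^3 + 12*c^2 - 32*c - 64) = (c - 1)*(c + 4)*(c^3 + 4*c^2 - 4*c - 16) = (c - 2)*(c - 1)*(c + 4)*(c^2 + 6*c + 8) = (c - 2)*(c - 1)*(c + 4)^2*(c + 2)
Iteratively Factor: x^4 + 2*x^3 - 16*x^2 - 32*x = (x)*(x^3 + 2*x^2 - 16*x - 32) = x*(x + 2)*(x^2 - 16) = x*(x - 4)*(x + 2)*(x + 4)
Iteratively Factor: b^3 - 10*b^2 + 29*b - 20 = (b - 4)*(b^2 - 6*b + 5) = (b - 5)*(b - 4)*(b - 1)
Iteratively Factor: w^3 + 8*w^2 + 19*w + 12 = (w + 3)*(w^2 + 5*w + 4) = (w + 3)*(w + 4)*(w + 1)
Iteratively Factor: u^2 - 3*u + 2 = (u - 1)*(u - 2)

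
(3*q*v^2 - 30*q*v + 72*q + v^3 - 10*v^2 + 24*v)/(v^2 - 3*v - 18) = (3*q*v - 12*q + v^2 - 4*v)/(v + 3)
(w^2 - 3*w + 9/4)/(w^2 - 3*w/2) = (w - 3/2)/w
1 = 1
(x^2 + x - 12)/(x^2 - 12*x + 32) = (x^2 + x - 12)/(x^2 - 12*x + 32)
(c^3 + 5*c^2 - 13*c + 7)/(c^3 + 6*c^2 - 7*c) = (c - 1)/c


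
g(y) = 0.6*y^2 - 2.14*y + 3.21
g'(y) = 1.2*y - 2.14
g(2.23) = 1.42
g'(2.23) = 0.54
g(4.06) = 4.41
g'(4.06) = 2.73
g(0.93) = 1.74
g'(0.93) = -1.02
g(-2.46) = 12.11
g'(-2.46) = -5.09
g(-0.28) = 3.86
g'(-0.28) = -2.48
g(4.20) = 4.81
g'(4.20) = 2.90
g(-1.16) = 6.50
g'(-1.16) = -3.53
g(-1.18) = 6.57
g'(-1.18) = -3.56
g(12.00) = 63.93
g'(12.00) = 12.26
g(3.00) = 2.19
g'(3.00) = 1.46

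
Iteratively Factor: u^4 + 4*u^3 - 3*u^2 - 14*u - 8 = (u + 1)*(u^3 + 3*u^2 - 6*u - 8) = (u + 1)*(u + 4)*(u^2 - u - 2) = (u - 2)*(u + 1)*(u + 4)*(u + 1)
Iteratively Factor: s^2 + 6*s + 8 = (s + 2)*(s + 4)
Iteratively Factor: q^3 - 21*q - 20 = (q + 4)*(q^2 - 4*q - 5) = (q - 5)*(q + 4)*(q + 1)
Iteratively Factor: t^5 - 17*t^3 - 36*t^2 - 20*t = (t + 2)*(t^4 - 2*t^3 - 13*t^2 - 10*t) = t*(t + 2)*(t^3 - 2*t^2 - 13*t - 10) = t*(t - 5)*(t + 2)*(t^2 + 3*t + 2) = t*(t - 5)*(t + 2)^2*(t + 1)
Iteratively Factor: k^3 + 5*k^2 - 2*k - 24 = (k - 2)*(k^2 + 7*k + 12) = (k - 2)*(k + 4)*(k + 3)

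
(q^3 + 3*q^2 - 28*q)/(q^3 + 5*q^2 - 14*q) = (q - 4)/(q - 2)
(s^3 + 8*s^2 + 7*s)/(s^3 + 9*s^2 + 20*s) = (s^2 + 8*s + 7)/(s^2 + 9*s + 20)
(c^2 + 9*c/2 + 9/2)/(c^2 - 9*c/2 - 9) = (c + 3)/(c - 6)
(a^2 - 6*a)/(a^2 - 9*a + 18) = a/(a - 3)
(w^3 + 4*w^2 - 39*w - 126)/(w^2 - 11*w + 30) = (w^2 + 10*w + 21)/(w - 5)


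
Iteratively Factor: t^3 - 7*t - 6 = (t + 1)*(t^2 - t - 6) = (t - 3)*(t + 1)*(t + 2)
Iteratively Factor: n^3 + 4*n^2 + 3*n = (n + 3)*(n^2 + n) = (n + 1)*(n + 3)*(n)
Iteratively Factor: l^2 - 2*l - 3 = (l + 1)*(l - 3)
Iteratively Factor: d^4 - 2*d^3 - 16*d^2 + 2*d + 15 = (d - 5)*(d^3 + 3*d^2 - d - 3) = (d - 5)*(d + 1)*(d^2 + 2*d - 3) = (d - 5)*(d - 1)*(d + 1)*(d + 3)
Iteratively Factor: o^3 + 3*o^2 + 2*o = (o + 2)*(o^2 + o) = o*(o + 2)*(o + 1)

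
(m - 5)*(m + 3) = m^2 - 2*m - 15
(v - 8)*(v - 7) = v^2 - 15*v + 56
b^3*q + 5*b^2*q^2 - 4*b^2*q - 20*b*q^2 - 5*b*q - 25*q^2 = (b - 5)*(b + 5*q)*(b*q + q)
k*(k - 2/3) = k^2 - 2*k/3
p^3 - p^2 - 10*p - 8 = (p - 4)*(p + 1)*(p + 2)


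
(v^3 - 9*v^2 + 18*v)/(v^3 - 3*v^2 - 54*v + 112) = v*(v^2 - 9*v + 18)/(v^3 - 3*v^2 - 54*v + 112)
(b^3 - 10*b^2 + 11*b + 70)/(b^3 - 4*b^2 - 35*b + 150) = (b^2 - 5*b - 14)/(b^2 + b - 30)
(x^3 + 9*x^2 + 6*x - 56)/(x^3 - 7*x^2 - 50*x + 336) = (x^2 + 2*x - 8)/(x^2 - 14*x + 48)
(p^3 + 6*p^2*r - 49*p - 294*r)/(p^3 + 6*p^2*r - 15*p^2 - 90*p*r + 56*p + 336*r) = (p + 7)/(p - 8)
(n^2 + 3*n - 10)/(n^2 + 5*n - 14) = (n + 5)/(n + 7)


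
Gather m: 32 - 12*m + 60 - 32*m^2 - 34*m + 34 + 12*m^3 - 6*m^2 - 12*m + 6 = 12*m^3 - 38*m^2 - 58*m + 132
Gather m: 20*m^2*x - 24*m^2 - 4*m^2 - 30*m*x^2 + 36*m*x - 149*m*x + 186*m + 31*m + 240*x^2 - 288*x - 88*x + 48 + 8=m^2*(20*x - 28) + m*(-30*x^2 - 113*x + 217) + 240*x^2 - 376*x + 56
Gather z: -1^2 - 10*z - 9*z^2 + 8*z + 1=-9*z^2 - 2*z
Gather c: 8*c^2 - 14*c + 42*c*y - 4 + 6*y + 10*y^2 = 8*c^2 + c*(42*y - 14) + 10*y^2 + 6*y - 4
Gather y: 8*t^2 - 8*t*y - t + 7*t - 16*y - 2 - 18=8*t^2 + 6*t + y*(-8*t - 16) - 20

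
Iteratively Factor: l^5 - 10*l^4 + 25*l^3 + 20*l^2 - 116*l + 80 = (l - 4)*(l^4 - 6*l^3 + l^2 + 24*l - 20) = (l - 4)*(l - 1)*(l^3 - 5*l^2 - 4*l + 20) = (l - 4)*(l - 2)*(l - 1)*(l^2 - 3*l - 10) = (l - 4)*(l - 2)*(l - 1)*(l + 2)*(l - 5)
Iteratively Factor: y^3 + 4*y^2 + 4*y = (y + 2)*(y^2 + 2*y) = (y + 2)^2*(y)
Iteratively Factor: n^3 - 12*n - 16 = (n + 2)*(n^2 - 2*n - 8) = (n - 4)*(n + 2)*(n + 2)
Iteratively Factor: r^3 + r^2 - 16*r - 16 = (r + 1)*(r^2 - 16) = (r - 4)*(r + 1)*(r + 4)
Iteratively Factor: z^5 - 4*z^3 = (z - 2)*(z^4 + 2*z^3) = (z - 2)*(z + 2)*(z^3) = z*(z - 2)*(z + 2)*(z^2) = z^2*(z - 2)*(z + 2)*(z)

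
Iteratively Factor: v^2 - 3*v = (v - 3)*(v)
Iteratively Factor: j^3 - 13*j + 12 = (j - 3)*(j^2 + 3*j - 4) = (j - 3)*(j + 4)*(j - 1)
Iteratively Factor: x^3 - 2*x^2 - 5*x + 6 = (x - 1)*(x^2 - x - 6) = (x - 3)*(x - 1)*(x + 2)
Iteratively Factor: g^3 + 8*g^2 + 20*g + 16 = (g + 4)*(g^2 + 4*g + 4) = (g + 2)*(g + 4)*(g + 2)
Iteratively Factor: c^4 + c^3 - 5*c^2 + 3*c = (c - 1)*(c^3 + 2*c^2 - 3*c) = (c - 1)^2*(c^2 + 3*c) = (c - 1)^2*(c + 3)*(c)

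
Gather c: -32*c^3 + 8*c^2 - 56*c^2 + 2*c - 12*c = -32*c^3 - 48*c^2 - 10*c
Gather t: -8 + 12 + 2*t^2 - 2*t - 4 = 2*t^2 - 2*t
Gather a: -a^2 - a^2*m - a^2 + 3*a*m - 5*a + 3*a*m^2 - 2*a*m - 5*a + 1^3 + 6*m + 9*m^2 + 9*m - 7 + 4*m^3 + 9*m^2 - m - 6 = a^2*(-m - 2) + a*(3*m^2 + m - 10) + 4*m^3 + 18*m^2 + 14*m - 12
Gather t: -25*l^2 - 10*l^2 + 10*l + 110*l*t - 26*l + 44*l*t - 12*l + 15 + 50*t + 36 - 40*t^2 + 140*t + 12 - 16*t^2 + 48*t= -35*l^2 - 28*l - 56*t^2 + t*(154*l + 238) + 63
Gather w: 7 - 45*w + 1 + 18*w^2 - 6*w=18*w^2 - 51*w + 8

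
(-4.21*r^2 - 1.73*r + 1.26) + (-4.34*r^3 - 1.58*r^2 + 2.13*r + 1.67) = -4.34*r^3 - 5.79*r^2 + 0.4*r + 2.93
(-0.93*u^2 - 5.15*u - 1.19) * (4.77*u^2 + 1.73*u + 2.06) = -4.4361*u^4 - 26.1744*u^3 - 16.5016*u^2 - 12.6677*u - 2.4514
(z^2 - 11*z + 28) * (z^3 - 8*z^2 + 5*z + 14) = z^5 - 19*z^4 + 121*z^3 - 265*z^2 - 14*z + 392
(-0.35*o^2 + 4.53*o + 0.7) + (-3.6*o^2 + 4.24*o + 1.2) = -3.95*o^2 + 8.77*o + 1.9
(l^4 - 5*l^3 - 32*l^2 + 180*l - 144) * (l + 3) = l^5 - 2*l^4 - 47*l^3 + 84*l^2 + 396*l - 432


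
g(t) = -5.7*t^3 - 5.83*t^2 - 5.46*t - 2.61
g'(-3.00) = -124.38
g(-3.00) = 115.20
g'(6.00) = -691.02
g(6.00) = -1476.45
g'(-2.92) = -117.21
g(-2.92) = 105.54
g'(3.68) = -279.94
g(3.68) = -385.72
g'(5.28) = -543.75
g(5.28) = -1033.00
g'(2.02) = -98.79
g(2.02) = -84.41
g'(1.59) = -67.23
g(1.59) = -48.94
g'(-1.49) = -26.05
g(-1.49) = 11.44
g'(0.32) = -10.94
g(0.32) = -5.14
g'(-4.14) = -250.27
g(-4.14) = 324.53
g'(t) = -17.1*t^2 - 11.66*t - 5.46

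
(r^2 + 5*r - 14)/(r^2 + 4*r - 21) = (r - 2)/(r - 3)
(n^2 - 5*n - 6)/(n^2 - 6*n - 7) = (n - 6)/(n - 7)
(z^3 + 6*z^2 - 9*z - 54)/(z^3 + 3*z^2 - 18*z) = (z + 3)/z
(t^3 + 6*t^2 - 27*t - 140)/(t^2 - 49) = (t^2 - t - 20)/(t - 7)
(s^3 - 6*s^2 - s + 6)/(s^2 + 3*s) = (s^3 - 6*s^2 - s + 6)/(s*(s + 3))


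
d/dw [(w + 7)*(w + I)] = 2*w + 7 + I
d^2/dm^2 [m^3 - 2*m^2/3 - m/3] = 6*m - 4/3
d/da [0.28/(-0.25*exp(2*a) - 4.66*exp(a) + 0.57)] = (0.14*exp(a) + 1.3048)*exp(a)/(0.25*exp(2*a) + 4.66*exp(a) - 0.57)^2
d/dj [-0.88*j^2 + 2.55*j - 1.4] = 2.55 - 1.76*j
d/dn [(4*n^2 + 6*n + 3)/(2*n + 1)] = 8*n*(n + 1)/(4*n^2 + 4*n + 1)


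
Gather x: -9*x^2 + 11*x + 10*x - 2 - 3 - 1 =-9*x^2 + 21*x - 6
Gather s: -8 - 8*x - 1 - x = -9*x - 9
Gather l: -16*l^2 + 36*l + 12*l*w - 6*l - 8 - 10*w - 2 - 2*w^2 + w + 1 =-16*l^2 + l*(12*w + 30) - 2*w^2 - 9*w - 9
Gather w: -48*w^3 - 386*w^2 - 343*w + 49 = -48*w^3 - 386*w^2 - 343*w + 49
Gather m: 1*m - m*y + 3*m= m*(4 - y)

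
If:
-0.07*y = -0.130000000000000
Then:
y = 1.86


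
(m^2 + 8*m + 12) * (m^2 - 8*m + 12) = m^4 - 40*m^2 + 144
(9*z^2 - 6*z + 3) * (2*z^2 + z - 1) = 18*z^4 - 3*z^3 - 9*z^2 + 9*z - 3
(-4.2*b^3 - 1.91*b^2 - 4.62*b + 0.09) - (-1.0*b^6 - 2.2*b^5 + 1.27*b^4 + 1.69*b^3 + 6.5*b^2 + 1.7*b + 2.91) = 1.0*b^6 + 2.2*b^5 - 1.27*b^4 - 5.89*b^3 - 8.41*b^2 - 6.32*b - 2.82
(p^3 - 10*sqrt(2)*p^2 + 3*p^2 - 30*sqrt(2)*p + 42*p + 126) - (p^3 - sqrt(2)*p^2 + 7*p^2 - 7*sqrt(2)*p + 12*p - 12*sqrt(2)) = -9*sqrt(2)*p^2 - 4*p^2 - 23*sqrt(2)*p + 30*p + 12*sqrt(2) + 126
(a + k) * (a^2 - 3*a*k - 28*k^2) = a^3 - 2*a^2*k - 31*a*k^2 - 28*k^3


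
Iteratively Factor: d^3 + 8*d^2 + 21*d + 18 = (d + 3)*(d^2 + 5*d + 6) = (d + 2)*(d + 3)*(d + 3)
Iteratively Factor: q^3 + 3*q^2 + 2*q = (q)*(q^2 + 3*q + 2) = q*(q + 1)*(q + 2)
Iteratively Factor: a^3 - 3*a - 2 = (a + 1)*(a^2 - a - 2) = (a - 2)*(a + 1)*(a + 1)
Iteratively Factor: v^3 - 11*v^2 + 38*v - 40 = (v - 4)*(v^2 - 7*v + 10) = (v - 4)*(v - 2)*(v - 5)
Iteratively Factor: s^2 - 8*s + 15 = (s - 5)*(s - 3)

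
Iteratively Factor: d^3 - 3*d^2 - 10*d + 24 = (d + 3)*(d^2 - 6*d + 8) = (d - 4)*(d + 3)*(d - 2)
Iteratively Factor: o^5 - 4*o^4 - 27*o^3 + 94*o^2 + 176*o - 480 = (o - 2)*(o^4 - 2*o^3 - 31*o^2 + 32*o + 240) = (o - 2)*(o + 4)*(o^3 - 6*o^2 - 7*o + 60) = (o - 5)*(o - 2)*(o + 4)*(o^2 - o - 12) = (o - 5)*(o - 4)*(o - 2)*(o + 4)*(o + 3)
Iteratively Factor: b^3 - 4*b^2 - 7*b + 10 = (b - 5)*(b^2 + b - 2) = (b - 5)*(b - 1)*(b + 2)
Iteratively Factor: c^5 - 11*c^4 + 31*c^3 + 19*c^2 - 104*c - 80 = (c + 1)*(c^4 - 12*c^3 + 43*c^2 - 24*c - 80) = (c - 4)*(c + 1)*(c^3 - 8*c^2 + 11*c + 20) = (c - 4)*(c + 1)^2*(c^2 - 9*c + 20) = (c - 4)^2*(c + 1)^2*(c - 5)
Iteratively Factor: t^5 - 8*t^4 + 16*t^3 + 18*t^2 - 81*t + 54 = (t - 3)*(t^4 - 5*t^3 + t^2 + 21*t - 18) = (t - 3)^2*(t^3 - 2*t^2 - 5*t + 6) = (t - 3)^2*(t - 1)*(t^2 - t - 6) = (t - 3)^3*(t - 1)*(t + 2)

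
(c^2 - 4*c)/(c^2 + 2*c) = (c - 4)/(c + 2)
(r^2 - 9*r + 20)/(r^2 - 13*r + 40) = (r - 4)/(r - 8)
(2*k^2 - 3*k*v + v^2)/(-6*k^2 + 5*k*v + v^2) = (-2*k + v)/(6*k + v)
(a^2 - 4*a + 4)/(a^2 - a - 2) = (a - 2)/(a + 1)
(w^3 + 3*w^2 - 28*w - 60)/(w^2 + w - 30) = w + 2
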